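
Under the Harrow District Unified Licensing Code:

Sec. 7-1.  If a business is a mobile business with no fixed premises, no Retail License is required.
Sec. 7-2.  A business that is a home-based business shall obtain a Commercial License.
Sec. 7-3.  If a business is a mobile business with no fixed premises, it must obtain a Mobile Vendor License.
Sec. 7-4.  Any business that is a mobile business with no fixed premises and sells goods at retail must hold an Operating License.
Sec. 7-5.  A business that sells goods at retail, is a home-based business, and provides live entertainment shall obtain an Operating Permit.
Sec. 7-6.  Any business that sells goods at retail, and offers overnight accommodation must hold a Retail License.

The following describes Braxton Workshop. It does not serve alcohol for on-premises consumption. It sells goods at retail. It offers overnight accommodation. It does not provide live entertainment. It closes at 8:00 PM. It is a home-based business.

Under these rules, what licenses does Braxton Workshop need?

Sec. 7-1. is a home-based business (not: is a mobile business with no fixed premises) → Retail License exemption does not apply.
Sec. 7-2. is a home-based business → Commercial License required.
Sec. 7-3. is a home-based business (not: is a mobile business with no fixed premises) → Mobile Vendor License not required.
Sec. 7-4. is a home-based business (not: is a mobile business with no fixed premises); sells goods at retail → Operating License not required.
Sec. 7-5. sells goods at retail; is a home-based business; does not provide live entertainment → Operating Permit not required.
Sec. 7-6. sells goods at retail; offers overnight accommodation → Retail License required.

Commercial License, Retail License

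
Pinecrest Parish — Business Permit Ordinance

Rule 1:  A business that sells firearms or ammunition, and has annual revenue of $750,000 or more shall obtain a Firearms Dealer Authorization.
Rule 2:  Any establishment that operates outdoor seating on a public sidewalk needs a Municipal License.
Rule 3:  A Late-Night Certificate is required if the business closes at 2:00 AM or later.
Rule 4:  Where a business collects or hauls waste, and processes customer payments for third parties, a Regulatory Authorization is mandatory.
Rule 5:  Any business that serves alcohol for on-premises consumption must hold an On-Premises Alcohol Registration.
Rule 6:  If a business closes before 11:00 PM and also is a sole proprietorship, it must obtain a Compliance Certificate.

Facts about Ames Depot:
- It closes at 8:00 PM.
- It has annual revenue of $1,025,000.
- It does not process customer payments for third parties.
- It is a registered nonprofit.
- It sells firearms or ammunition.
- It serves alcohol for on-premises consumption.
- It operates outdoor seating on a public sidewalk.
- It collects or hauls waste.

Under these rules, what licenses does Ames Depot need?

Firearms Dealer Authorization, Municipal License, On-Premises Alcohol Registration

Rule 1: sells firearms or ammunition; revenue $1,025,000 ≥ $750,000 → Firearms Dealer Authorization required.
Rule 2: operates outdoor seating on a public sidewalk → Municipal License required.
Rule 3: closes 8:00 PM, at/before 2:00 AM → Late-Night Certificate not required.
Rule 4: collects or hauls waste; does not process customer payments for third parties → Regulatory Authorization not required.
Rule 5: serves alcohol for on-premises consumption → On-Premises Alcohol Registration required.
Rule 6: closes 8:00 PM, at/before 11:00 PM; is a registered nonprofit (not: is a sole proprietorship) → Compliance Certificate not required.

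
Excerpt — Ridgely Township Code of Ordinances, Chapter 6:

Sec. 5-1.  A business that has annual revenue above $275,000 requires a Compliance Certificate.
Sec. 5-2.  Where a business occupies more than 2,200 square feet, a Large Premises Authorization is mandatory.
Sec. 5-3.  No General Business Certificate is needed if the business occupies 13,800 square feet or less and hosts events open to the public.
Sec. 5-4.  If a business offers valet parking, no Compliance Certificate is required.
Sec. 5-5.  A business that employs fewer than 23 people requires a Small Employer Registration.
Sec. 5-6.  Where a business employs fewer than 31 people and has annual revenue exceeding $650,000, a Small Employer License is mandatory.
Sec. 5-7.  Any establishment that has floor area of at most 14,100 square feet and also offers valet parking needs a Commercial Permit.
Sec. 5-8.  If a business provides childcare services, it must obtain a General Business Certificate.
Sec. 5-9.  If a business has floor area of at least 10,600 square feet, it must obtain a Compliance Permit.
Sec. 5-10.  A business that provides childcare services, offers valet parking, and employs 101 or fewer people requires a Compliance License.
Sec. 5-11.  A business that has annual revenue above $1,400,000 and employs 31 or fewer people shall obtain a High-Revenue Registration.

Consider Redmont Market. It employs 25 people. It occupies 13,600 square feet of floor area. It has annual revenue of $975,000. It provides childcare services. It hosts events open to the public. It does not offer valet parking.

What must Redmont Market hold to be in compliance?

Sec. 5-1. revenue $975,000 > $275,000 → Compliance Certificate required.
Sec. 5-2. floor area 13,600 square feet > 2,200 square feet → Large Premises Authorization required.
Sec. 5-3. floor area 13,600 square feet ≤ 13,800 square feet; hosts events open to the public → exempt from General Business Certificate.
Sec. 5-4. does not offer valet parking → Compliance Certificate exemption does not apply.
Sec. 5-5. employees 25 ≥ 23 → Small Employer Registration not required.
Sec. 5-6. employees 25 < 31; revenue $975,000 > $650,000 → Small Employer License required.
Sec. 5-7. floor area 13,600 square feet ≤ 14,100 square feet; does not offer valet parking → Commercial Permit not required.
Sec. 5-8. provides childcare services → General Business Certificate required.
Sec. 5-9. floor area 13,600 square feet ≥ 10,600 square feet → Compliance Permit required.
Sec. 5-10. provides childcare services; does not offer valet parking; employees 25 ≤ 101 → Compliance License not required.
Sec. 5-11. revenue $975,000 ≤ $1,400,000; employees 25 ≤ 31 → High-Revenue Registration not required.

Compliance Certificate, Compliance Permit, Large Premises Authorization, Small Employer License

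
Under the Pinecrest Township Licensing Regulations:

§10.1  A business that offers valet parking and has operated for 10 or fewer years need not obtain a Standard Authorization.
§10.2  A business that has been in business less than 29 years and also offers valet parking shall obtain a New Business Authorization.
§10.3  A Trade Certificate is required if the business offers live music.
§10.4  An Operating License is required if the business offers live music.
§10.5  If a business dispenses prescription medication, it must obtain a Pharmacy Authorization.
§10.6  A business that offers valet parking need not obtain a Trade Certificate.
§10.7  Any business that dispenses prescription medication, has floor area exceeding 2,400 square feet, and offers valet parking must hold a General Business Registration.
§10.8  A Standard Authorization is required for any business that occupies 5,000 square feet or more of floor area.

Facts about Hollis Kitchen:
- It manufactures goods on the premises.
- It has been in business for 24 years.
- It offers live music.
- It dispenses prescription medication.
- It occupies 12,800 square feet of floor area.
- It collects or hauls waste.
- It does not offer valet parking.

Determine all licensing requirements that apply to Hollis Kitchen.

§10.1 does not offer valet parking; years in business 24 > 10 → Standard Authorization exemption does not apply.
§10.2 years in business 24 < 29; does not offer valet parking → New Business Authorization not required.
§10.3 offers live music → Trade Certificate required.
§10.4 offers live music → Operating License required.
§10.5 dispenses prescription medication → Pharmacy Authorization required.
§10.6 does not offer valet parking → Trade Certificate exemption does not apply.
§10.7 dispenses prescription medication; floor area 12,800 square feet > 2,400 square feet; does not offer valet parking → General Business Registration not required.
§10.8 floor area 12,800 square feet ≥ 5,000 square feet → Standard Authorization required.

Operating License, Pharmacy Authorization, Standard Authorization, Trade Certificate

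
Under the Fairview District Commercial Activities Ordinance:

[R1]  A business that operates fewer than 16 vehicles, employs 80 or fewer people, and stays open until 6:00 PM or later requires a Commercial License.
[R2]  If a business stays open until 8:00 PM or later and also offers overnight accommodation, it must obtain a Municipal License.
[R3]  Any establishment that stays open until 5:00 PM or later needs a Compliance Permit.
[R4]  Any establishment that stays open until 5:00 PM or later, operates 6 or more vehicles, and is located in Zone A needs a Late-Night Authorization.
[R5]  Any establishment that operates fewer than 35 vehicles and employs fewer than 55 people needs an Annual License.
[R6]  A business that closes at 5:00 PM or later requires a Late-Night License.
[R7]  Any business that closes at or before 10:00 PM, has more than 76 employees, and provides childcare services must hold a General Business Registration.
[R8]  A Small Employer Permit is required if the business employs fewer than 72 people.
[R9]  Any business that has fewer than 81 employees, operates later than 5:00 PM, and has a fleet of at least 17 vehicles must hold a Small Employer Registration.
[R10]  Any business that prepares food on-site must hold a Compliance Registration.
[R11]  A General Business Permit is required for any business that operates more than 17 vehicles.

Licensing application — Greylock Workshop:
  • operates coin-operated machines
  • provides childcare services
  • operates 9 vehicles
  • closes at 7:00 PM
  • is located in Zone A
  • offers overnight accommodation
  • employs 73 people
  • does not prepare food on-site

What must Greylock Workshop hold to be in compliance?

Commercial License, Compliance Permit, Late-Night Authorization, Late-Night License

[R1] vehicles 9 < 16; employees 73 ≤ 80; closes 7:00 PM, after 6:00 PM → Commercial License required.
[R2] closes 7:00 PM, at/before 8:00 PM; offers overnight accommodation → Municipal License not required.
[R3] closes 7:00 PM, after 5:00 PM → Compliance Permit required.
[R4] closes 7:00 PM, after 5:00 PM; vehicles 9 ≥ 6; is located in Zone A → Late-Night Authorization required.
[R5] vehicles 9 < 35; employees 73 ≥ 55 → Annual License not required.
[R6] closes 7:00 PM, after 5:00 PM → Late-Night License required.
[R7] closes 7:00 PM, at/before 10:00 PM; employees 73 ≤ 76; provides childcare services → General Business Registration not required.
[R8] employees 73 ≥ 72 → Small Employer Permit not required.
[R9] employees 73 < 81; closes 7:00 PM, after 5:00 PM; vehicles 9 < 17 → Small Employer Registration not required.
[R10] does not prepare food on-site → Compliance Registration not required.
[R11] vehicles 9 ≤ 17 → General Business Permit not required.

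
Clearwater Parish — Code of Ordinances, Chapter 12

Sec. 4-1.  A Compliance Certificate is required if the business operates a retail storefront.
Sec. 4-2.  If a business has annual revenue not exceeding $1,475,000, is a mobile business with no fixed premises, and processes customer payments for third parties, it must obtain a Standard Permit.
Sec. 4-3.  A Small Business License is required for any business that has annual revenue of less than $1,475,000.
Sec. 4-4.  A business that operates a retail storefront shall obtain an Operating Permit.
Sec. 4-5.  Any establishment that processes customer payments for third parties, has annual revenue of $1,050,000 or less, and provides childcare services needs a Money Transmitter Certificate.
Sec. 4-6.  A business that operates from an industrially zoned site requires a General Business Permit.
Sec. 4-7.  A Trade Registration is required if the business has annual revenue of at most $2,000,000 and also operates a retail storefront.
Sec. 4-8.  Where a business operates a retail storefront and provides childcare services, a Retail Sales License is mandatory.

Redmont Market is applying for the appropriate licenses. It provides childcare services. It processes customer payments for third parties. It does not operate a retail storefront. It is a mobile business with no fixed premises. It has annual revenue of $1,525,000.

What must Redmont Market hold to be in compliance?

None

Sec. 4-1. does not operate a retail storefront → Compliance Certificate not required.
Sec. 4-2. revenue $1,525,000 > $1,475,000; is a mobile business with no fixed premises; processes customer payments for third parties → Standard Permit not required.
Sec. 4-3. revenue $1,525,000 ≥ $1,475,000 → Small Business License not required.
Sec. 4-4. does not operate a retail storefront → Operating Permit not required.
Sec. 4-5. processes customer payments for third parties; revenue $1,525,000 > $1,050,000; provides childcare services → Money Transmitter Certificate not required.
Sec. 4-6. is a mobile business with no fixed premises (not: operates from an industrially zoned site) → General Business Permit not required.
Sec. 4-7. revenue $1,525,000 ≤ $2,000,000; does not operate a retail storefront → Trade Registration not required.
Sec. 4-8. does not operate a retail storefront; provides childcare services → Retail Sales License not required.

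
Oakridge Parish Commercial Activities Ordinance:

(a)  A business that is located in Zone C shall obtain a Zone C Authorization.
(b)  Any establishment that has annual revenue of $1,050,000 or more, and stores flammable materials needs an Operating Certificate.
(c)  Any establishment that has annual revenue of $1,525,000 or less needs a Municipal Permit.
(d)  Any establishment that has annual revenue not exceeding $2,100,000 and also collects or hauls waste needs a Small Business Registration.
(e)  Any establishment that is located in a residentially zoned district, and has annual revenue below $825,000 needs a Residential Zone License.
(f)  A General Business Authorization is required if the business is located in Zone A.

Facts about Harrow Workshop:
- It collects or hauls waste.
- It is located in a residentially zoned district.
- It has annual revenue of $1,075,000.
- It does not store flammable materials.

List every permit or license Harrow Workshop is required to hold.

Municipal Permit, Small Business Registration

(a) is located in a residentially zoned district (not: is located in Zone C) → Zone C Authorization not required.
(b) revenue $1,075,000 ≥ $1,050,000; does not store flammable materials → Operating Certificate not required.
(c) revenue $1,075,000 ≤ $1,525,000 → Municipal Permit required.
(d) revenue $1,075,000 ≤ $2,100,000; collects or hauls waste → Small Business Registration required.
(e) is located in a residentially zoned district; revenue $1,075,000 ≥ $825,000 → Residential Zone License not required.
(f) is located in a residentially zoned district (not: is located in Zone A) → General Business Authorization not required.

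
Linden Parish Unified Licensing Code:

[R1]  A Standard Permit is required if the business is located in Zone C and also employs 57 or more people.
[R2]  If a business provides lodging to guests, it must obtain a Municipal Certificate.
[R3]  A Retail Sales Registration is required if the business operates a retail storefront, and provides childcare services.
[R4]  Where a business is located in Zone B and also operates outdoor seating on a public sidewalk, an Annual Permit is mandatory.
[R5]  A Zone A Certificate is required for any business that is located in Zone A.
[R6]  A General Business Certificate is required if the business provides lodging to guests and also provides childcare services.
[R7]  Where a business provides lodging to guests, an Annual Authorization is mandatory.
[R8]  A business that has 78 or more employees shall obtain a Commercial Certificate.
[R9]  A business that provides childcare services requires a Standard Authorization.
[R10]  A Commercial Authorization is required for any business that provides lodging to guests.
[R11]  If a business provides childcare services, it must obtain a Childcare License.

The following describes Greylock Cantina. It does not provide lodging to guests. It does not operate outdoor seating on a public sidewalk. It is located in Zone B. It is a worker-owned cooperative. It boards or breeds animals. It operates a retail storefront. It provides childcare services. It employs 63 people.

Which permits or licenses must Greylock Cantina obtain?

[R1] is located in Zone B (not: is located in Zone C); employees 63 ≥ 57 → Standard Permit not required.
[R2] does not provide lodging to guests → Municipal Certificate not required.
[R3] operates a retail storefront; provides childcare services → Retail Sales Registration required.
[R4] is located in Zone B; does not operate outdoor seating on a public sidewalk → Annual Permit not required.
[R5] is located in Zone B (not: is located in Zone A) → Zone A Certificate not required.
[R6] does not provide lodging to guests; provides childcare services → General Business Certificate not required.
[R7] does not provide lodging to guests → Annual Authorization not required.
[R8] employees 63 < 78 → Commercial Certificate not required.
[R9] provides childcare services → Standard Authorization required.
[R10] does not provide lodging to guests → Commercial Authorization not required.
[R11] provides childcare services → Childcare License required.

Childcare License, Retail Sales Registration, Standard Authorization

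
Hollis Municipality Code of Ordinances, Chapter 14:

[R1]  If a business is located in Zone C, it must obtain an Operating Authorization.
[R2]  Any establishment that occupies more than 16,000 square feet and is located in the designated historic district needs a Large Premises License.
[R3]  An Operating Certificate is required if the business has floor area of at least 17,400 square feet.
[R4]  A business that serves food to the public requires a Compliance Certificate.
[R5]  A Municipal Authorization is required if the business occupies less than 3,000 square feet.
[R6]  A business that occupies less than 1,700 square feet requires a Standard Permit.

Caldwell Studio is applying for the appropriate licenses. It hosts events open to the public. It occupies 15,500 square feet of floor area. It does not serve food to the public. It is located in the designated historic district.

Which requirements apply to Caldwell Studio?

[R1] is located in the designated historic district (not: is located in Zone C) → Operating Authorization not required.
[R2] floor area 15,500 square feet ≤ 16,000 square feet; is located in the designated historic district → Large Premises License not required.
[R3] floor area 15,500 square feet < 17,400 square feet → Operating Certificate not required.
[R4] does not serve food to the public → Compliance Certificate not required.
[R5] floor area 15,500 square feet ≥ 3,000 square feet → Municipal Authorization not required.
[R6] floor area 15,500 square feet ≥ 1,700 square feet → Standard Permit not required.

None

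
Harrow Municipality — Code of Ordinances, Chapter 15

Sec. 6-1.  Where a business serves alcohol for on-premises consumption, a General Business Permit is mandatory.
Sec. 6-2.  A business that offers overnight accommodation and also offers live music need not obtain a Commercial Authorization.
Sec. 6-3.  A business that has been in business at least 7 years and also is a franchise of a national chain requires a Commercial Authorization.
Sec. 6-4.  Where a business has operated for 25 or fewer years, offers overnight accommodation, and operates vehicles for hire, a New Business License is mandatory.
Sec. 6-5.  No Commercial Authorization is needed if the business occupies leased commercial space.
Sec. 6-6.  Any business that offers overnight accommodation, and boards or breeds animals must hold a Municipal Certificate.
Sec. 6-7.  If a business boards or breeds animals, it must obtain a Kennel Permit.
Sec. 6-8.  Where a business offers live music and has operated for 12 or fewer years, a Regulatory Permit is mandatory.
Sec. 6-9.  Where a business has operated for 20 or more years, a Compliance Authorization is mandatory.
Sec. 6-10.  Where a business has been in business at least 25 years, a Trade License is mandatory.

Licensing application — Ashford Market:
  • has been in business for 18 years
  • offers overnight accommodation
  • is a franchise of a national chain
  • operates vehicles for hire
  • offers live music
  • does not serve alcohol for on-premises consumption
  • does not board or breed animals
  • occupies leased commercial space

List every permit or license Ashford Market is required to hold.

New Business License

Sec. 6-1. does not serve alcohol for on-premises consumption → General Business Permit not required.
Sec. 6-2. offers overnight accommodation; offers live music → exempt from Commercial Authorization.
Sec. 6-3. years in business 18 ≥ 7; is a franchise of a national chain → Commercial Authorization required.
Sec. 6-4. years in business 18 ≤ 25; offers overnight accommodation; operates vehicles for hire → New Business License required.
Sec. 6-5. occupies leased commercial space → exempt from Commercial Authorization.
Sec. 6-6. offers overnight accommodation; does not board or breed animals → Municipal Certificate not required.
Sec. 6-7. does not board or breed animals → Kennel Permit not required.
Sec. 6-8. offers live music; years in business 18 > 12 → Regulatory Permit not required.
Sec. 6-9. years in business 18 < 20 → Compliance Authorization not required.
Sec. 6-10. years in business 18 < 25 → Trade License not required.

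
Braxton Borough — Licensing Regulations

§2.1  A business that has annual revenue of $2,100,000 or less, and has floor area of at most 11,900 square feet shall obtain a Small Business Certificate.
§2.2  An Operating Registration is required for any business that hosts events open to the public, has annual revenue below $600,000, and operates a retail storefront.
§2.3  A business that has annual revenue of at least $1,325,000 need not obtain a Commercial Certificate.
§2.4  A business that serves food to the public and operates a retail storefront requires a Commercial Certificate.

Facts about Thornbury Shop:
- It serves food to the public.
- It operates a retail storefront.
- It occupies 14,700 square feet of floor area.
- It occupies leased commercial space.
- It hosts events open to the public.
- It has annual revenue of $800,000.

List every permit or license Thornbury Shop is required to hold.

§2.1 revenue $800,000 ≤ $2,100,000; floor area 14,700 square feet > 11,900 square feet → Small Business Certificate not required.
§2.2 hosts events open to the public; revenue $800,000 ≥ $600,000; operates a retail storefront → Operating Registration not required.
§2.3 revenue $800,000 < $1,325,000 → Commercial Certificate exemption does not apply.
§2.4 serves food to the public; operates a retail storefront → Commercial Certificate required.

Commercial Certificate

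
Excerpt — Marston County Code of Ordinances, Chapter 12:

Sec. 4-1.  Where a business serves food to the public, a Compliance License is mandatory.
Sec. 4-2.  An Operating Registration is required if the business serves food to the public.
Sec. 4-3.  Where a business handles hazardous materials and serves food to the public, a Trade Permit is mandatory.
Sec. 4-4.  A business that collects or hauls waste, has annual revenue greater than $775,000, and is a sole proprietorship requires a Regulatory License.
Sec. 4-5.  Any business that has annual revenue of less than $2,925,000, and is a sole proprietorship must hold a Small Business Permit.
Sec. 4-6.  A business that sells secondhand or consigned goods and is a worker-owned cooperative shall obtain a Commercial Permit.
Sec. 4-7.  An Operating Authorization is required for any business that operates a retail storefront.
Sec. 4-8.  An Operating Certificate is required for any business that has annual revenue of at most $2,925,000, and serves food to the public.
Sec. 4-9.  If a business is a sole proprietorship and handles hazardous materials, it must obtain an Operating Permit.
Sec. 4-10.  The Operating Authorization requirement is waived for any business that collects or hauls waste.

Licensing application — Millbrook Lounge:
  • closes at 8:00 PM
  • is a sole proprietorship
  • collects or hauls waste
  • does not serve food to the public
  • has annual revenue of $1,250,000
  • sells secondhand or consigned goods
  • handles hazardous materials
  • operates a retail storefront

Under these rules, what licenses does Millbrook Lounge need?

Operating Permit, Regulatory License, Small Business Permit

Sec. 4-1. does not serve food to the public → Compliance License not required.
Sec. 4-2. does not serve food to the public → Operating Registration not required.
Sec. 4-3. handles hazardous materials; does not serve food to the public → Trade Permit not required.
Sec. 4-4. collects or hauls waste; revenue $1,250,000 > $775,000; is a sole proprietorship → Regulatory License required.
Sec. 4-5. revenue $1,250,000 < $2,925,000; is a sole proprietorship → Small Business Permit required.
Sec. 4-6. sells secondhand or consigned goods; is a sole proprietorship (not: is a worker-owned cooperative) → Commercial Permit not required.
Sec. 4-7. operates a retail storefront → Operating Authorization required.
Sec. 4-8. revenue $1,250,000 ≤ $2,925,000; does not serve food to the public → Operating Certificate not required.
Sec. 4-9. is a sole proprietorship; handles hazardous materials → Operating Permit required.
Sec. 4-10. collects or hauls waste → exempt from Operating Authorization.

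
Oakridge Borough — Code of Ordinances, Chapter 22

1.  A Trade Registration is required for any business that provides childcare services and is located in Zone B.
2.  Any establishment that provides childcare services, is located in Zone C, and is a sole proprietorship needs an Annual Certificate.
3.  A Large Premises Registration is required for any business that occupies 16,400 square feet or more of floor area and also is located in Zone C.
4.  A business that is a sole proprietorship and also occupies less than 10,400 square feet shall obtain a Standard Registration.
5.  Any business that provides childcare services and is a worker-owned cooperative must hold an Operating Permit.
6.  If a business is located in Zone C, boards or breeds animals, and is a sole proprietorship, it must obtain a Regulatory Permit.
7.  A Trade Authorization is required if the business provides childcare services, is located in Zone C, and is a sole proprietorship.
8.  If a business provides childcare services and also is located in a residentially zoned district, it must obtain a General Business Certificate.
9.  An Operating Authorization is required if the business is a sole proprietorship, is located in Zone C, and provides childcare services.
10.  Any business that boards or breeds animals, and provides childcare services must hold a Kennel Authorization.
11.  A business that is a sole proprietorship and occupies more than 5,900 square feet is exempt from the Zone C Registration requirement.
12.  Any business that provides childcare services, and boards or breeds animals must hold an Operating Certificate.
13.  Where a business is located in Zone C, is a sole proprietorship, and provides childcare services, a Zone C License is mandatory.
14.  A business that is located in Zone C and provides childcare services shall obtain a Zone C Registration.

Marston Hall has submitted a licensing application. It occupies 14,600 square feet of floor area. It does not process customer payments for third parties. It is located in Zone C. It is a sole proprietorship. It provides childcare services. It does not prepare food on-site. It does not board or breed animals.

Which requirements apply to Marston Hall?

Annual Certificate, Operating Authorization, Trade Authorization, Zone C License

1. provides childcare services; is located in Zone C (not: is located in Zone B) → Trade Registration not required.
2. provides childcare services; is located in Zone C; is a sole proprietorship → Annual Certificate required.
3. floor area 14,600 square feet < 16,400 square feet; is located in Zone C → Large Premises Registration not required.
4. is a sole proprietorship; floor area 14,600 square feet ≥ 10,400 square feet → Standard Registration not required.
5. provides childcare services; is a sole proprietorship (not: is a worker-owned cooperative) → Operating Permit not required.
6. is located in Zone C; does not board or breed animals; is a sole proprietorship → Regulatory Permit not required.
7. provides childcare services; is located in Zone C; is a sole proprietorship → Trade Authorization required.
8. provides childcare services; is located in Zone C (not: is located in a residentially zoned district) → General Business Certificate not required.
9. is a sole proprietorship; is located in Zone C; provides childcare services → Operating Authorization required.
10. does not board or breed animals; provides childcare services → Kennel Authorization not required.
11. is a sole proprietorship; floor area 14,600 square feet > 5,900 square feet → exempt from Zone C Registration.
12. provides childcare services; does not board or breed animals → Operating Certificate not required.
13. is located in Zone C; is a sole proprietorship; provides childcare services → Zone C License required.
14. is located in Zone C; provides childcare services → Zone C Registration required.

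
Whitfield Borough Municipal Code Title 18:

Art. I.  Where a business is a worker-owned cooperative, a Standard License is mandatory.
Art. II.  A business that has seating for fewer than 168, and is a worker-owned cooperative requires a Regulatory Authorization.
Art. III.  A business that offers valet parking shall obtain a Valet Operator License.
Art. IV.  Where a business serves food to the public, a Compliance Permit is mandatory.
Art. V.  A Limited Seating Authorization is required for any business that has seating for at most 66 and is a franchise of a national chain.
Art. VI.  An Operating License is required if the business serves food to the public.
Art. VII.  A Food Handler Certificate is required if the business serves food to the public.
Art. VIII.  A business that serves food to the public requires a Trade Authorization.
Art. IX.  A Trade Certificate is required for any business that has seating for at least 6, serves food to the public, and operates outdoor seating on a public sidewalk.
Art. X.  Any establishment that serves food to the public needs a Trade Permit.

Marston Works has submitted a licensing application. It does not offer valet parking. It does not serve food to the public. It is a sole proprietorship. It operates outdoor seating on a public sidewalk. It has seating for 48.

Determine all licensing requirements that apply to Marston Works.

Art. I. is a sole proprietorship (not: is a worker-owned cooperative) → Standard License not required.
Art. II. seating 48 < 168; is a sole proprietorship (not: is a worker-owned cooperative) → Regulatory Authorization not required.
Art. III. does not offer valet parking → Valet Operator License not required.
Art. IV. does not serve food to the public → Compliance Permit not required.
Art. V. seating 48 ≤ 66; is a sole proprietorship (not: is a franchise of a national chain) → Limited Seating Authorization not required.
Art. VI. does not serve food to the public → Operating License not required.
Art. VII. does not serve food to the public → Food Handler Certificate not required.
Art. VIII. does not serve food to the public → Trade Authorization not required.
Art. IX. seating 48 ≥ 6; does not serve food to the public; operates outdoor seating on a public sidewalk → Trade Certificate not required.
Art. X. does not serve food to the public → Trade Permit not required.

None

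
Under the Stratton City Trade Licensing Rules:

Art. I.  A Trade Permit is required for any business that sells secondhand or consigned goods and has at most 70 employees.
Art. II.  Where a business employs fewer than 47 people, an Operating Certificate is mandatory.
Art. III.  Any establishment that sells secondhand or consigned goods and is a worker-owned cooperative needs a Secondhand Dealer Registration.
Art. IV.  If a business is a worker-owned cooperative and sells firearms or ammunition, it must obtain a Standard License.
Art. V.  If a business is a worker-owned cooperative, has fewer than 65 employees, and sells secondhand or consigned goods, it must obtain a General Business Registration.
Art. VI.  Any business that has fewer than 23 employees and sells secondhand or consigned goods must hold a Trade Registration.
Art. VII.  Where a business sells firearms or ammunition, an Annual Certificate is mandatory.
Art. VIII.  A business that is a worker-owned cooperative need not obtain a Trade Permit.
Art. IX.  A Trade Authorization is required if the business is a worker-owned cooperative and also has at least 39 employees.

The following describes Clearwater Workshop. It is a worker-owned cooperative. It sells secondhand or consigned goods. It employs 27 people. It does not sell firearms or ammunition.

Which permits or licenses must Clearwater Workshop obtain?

Art. I. sells secondhand or consigned goods; employees 27 ≤ 70 → Trade Permit required.
Art. II. employees 27 < 47 → Operating Certificate required.
Art. III. sells secondhand or consigned goods; is a worker-owned cooperative → Secondhand Dealer Registration required.
Art. IV. is a worker-owned cooperative; does not sell firearms or ammunition → Standard License not required.
Art. V. is a worker-owned cooperative; employees 27 < 65; sells secondhand or consigned goods → General Business Registration required.
Art. VI. employees 27 ≥ 23; sells secondhand or consigned goods → Trade Registration not required.
Art. VII. does not sell firearms or ammunition → Annual Certificate not required.
Art. VIII. is a worker-owned cooperative → exempt from Trade Permit.
Art. IX. is a worker-owned cooperative; employees 27 < 39 → Trade Authorization not required.

General Business Registration, Operating Certificate, Secondhand Dealer Registration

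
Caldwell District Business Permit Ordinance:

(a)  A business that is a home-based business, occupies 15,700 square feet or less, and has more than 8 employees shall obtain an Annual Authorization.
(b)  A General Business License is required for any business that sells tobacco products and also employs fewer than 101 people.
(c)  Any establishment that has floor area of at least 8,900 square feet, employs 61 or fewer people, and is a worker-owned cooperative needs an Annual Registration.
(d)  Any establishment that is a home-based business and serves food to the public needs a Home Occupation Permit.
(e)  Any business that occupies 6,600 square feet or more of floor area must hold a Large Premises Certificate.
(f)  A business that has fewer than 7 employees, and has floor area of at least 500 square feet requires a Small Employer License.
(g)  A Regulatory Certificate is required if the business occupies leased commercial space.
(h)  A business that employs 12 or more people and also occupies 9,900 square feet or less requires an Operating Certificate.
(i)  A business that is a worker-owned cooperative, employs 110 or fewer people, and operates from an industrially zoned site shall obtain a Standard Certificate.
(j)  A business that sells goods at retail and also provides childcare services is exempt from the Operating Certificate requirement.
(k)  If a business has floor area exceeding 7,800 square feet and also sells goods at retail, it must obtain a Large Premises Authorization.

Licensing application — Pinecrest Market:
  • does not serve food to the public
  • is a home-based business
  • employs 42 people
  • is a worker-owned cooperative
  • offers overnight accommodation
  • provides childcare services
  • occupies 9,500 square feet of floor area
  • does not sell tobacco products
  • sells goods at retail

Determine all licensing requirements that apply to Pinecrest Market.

Annual Authorization, Annual Registration, Large Premises Authorization, Large Premises Certificate

(a) is a home-based business; floor area 9,500 square feet ≤ 15,700 square feet; employees 42 > 8 → Annual Authorization required.
(b) does not sell tobacco products; employees 42 < 101 → General Business License not required.
(c) floor area 9,500 square feet ≥ 8,900 square feet; employees 42 ≤ 61; is a worker-owned cooperative → Annual Registration required.
(d) is a home-based business; does not serve food to the public → Home Occupation Permit not required.
(e) floor area 9,500 square feet ≥ 6,600 square feet → Large Premises Certificate required.
(f) employees 42 ≥ 7; floor area 9,500 square feet ≥ 500 square feet → Small Employer License not required.
(g) is a home-based business (not: occupies leased commercial space) → Regulatory Certificate not required.
(h) employees 42 ≥ 12; floor area 9,500 square feet ≤ 9,900 square feet → Operating Certificate required.
(i) is a worker-owned cooperative; employees 42 ≤ 110; is a home-based business (not: operates from an industrially zoned site) → Standard Certificate not required.
(j) sells goods at retail; provides childcare services → exempt from Operating Certificate.
(k) floor area 9,500 square feet > 7,800 square feet; sells goods at retail → Large Premises Authorization required.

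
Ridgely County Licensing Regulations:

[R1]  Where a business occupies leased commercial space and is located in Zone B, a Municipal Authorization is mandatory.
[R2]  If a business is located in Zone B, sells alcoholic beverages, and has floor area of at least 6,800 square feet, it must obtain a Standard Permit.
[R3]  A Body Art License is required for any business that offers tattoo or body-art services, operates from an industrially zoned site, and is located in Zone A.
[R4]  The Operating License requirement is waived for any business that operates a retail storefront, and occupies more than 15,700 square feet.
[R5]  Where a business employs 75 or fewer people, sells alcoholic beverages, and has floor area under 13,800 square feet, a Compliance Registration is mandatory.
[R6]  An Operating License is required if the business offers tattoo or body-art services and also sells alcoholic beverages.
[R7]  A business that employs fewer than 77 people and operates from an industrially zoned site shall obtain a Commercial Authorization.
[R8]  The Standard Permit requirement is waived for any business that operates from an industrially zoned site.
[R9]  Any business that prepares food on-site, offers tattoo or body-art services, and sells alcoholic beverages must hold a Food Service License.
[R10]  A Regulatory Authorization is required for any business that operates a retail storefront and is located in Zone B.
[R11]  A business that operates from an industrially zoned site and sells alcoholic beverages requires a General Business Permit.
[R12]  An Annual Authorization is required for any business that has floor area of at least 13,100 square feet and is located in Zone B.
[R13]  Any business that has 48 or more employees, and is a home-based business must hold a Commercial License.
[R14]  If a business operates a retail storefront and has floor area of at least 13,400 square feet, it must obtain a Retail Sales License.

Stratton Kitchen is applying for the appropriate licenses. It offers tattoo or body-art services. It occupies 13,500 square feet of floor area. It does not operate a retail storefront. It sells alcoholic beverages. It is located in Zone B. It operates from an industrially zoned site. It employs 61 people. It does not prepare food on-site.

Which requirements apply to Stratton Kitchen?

[R1] operates from an industrially zoned site (not: occupies leased commercial space); is located in Zone B → Municipal Authorization not required.
[R2] is located in Zone B; sells alcoholic beverages; floor area 13,500 square feet ≥ 6,800 square feet → Standard Permit required.
[R3] offers tattoo or body-art services; operates from an industrially zoned site; is located in Zone B (not: is located in Zone A) → Body Art License not required.
[R4] does not operate a retail storefront; floor area 13,500 square feet ≤ 15,700 square feet → Operating License exemption does not apply.
[R5] employees 61 ≤ 75; sells alcoholic beverages; floor area 13,500 square feet < 13,800 square feet → Compliance Registration required.
[R6] offers tattoo or body-art services; sells alcoholic beverages → Operating License required.
[R7] employees 61 < 77; operates from an industrially zoned site → Commercial Authorization required.
[R8] operates from an industrially zoned site → exempt from Standard Permit.
[R9] does not prepare food on-site; offers tattoo or body-art services; sells alcoholic beverages → Food Service License not required.
[R10] does not operate a retail storefront; is located in Zone B → Regulatory Authorization not required.
[R11] operates from an industrially zoned site; sells alcoholic beverages → General Business Permit required.
[R12] floor area 13,500 square feet ≥ 13,100 square feet; is located in Zone B → Annual Authorization required.
[R13] employees 61 ≥ 48; operates from an industrially zoned site (not: is a home-based business) → Commercial License not required.
[R14] does not operate a retail storefront; floor area 13,500 square feet ≥ 13,400 square feet → Retail Sales License not required.

Annual Authorization, Commercial Authorization, Compliance Registration, General Business Permit, Operating License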